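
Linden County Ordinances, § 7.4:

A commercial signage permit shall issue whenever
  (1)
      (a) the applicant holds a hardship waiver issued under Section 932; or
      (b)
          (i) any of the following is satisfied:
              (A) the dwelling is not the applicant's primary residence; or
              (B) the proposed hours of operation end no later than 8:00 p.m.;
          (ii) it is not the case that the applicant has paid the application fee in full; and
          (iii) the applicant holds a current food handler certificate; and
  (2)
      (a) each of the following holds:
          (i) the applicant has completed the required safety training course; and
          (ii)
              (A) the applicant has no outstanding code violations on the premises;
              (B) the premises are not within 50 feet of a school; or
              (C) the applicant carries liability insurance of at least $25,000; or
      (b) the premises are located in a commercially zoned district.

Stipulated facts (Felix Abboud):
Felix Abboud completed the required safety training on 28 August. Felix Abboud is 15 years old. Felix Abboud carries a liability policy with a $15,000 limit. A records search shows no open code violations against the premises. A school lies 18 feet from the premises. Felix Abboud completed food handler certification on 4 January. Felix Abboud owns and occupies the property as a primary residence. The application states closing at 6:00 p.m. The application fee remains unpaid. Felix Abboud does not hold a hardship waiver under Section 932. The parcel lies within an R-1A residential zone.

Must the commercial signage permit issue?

Yes — granted.

(a) hardship waiver — fails.
(A) not (primary residence) — not met.
(B) closes by 8 p.m. — holds.
So (i) is satisfied (F OR T).
(ii) not (fee paid) — satisfied.
(iii) food handler cert. — holds.
(b) = T AND T AND T = true.
(1) = F OR T = true.
(i) safety training — met.
(A) no code violations — met.
(B) ≥50 ft from school — not met.
(C) insurance ≥ $25,000 — not met.
(ii): T OR F OR F → true.
So (a) is satisfied (T AND T).
(b) commercially zoned — not met.
(2) = T OR F = true.
Overall = T AND T = true.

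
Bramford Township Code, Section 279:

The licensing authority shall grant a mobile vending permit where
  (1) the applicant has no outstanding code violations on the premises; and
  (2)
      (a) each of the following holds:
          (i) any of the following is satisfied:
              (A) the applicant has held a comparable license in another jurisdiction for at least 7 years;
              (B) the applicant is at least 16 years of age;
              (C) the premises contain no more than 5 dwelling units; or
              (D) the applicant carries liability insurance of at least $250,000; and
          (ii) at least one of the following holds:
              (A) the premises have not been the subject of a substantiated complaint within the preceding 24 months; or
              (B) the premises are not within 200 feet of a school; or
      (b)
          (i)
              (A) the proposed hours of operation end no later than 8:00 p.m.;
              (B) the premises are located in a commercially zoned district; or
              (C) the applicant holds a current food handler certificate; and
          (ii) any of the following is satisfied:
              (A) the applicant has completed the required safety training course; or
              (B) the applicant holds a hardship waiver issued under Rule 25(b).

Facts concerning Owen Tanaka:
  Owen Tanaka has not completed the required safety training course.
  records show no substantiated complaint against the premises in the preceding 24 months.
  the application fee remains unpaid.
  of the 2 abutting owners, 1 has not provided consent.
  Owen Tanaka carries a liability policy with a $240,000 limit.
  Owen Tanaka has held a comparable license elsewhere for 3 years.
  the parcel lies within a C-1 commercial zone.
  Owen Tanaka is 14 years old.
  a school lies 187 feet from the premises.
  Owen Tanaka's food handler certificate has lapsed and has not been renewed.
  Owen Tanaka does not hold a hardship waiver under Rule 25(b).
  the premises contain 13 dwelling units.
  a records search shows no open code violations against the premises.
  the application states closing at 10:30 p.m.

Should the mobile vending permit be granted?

No — denied.

(1) no code violations — satisfied.
(A) prior license ≥ 7 yr — fails.
(B) age ≥ 16 — fails.
(C) ≤ 5 units — fails.
(D) insurance ≥ $250,000 — not met.
So (i) is not satisfied (F OR F OR F OR F).
(A) no complaint in 24 mo. — met.
(B) ≥200 ft from school — not satisfied.
(ii) = T OR F = true.
(a): F AND T → false.
(A) closes by 8 p.m. — fails.
(B) commercially zoned — holds.
(C) food handler cert. — not satisfied.
(i) = F OR T OR F = true.
(A) safety training — fails.
(B) hardship waiver — not satisfied.
(ii): F OR F → false.
(b): T AND F → false.
(2) = F OR F = false.
Overall: T AND F → false.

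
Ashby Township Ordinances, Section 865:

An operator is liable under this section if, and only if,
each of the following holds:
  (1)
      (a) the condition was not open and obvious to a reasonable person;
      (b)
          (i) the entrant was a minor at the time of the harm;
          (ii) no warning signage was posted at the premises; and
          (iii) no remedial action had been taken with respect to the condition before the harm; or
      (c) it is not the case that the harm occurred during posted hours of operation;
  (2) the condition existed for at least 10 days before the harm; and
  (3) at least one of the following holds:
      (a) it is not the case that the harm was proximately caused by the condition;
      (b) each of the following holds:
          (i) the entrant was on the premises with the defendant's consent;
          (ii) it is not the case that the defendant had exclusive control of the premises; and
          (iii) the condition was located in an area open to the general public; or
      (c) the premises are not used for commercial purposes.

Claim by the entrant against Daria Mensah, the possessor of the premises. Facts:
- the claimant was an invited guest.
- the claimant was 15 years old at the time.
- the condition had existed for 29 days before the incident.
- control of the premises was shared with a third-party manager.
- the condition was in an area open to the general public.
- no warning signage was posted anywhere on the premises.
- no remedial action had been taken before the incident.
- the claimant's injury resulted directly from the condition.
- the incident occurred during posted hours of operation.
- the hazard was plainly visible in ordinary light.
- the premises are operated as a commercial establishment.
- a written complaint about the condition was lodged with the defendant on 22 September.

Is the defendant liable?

Yes — liable.

(a) not open/obvious — not satisfied.
(i) entrant a minor — met.
(ii) no signage posted — holds.
(iii) no remedial action — satisfied.
(b): T AND T AND T → true.
(c) not (during posted hours) — fails.
So (1) is satisfied (F OR T OR F).
(2) condition ≥10 days old — satisfied.
(a) not (proximate cause) — not satisfied.
(i) consent to enter — met.
(ii) not (exclusive control) — satisfied.
(iii) public area — satisfied.
So (b) is satisfied (T AND T AND T).
(c) not (commercial use) — not met.
(3) = F OR T OR F = true.
Overall: T AND T AND T → true.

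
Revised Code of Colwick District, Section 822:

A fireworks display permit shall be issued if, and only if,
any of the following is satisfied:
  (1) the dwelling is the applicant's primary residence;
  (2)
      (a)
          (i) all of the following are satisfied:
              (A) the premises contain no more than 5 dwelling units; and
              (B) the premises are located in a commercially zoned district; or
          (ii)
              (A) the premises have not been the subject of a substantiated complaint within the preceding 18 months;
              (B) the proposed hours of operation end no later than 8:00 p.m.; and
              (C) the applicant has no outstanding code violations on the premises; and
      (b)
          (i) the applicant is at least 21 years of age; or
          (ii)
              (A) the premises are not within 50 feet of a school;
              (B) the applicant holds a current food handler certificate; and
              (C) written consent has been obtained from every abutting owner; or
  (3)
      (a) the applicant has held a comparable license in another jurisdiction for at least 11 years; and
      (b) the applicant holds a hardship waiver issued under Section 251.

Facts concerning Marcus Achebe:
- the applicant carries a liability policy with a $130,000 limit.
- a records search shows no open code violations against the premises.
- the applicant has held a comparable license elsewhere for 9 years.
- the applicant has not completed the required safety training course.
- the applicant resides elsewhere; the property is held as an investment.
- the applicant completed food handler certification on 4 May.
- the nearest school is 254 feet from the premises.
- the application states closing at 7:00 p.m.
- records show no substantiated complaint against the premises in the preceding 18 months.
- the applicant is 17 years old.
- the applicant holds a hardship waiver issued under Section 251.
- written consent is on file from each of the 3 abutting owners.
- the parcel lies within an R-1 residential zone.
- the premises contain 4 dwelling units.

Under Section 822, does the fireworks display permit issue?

(1) primary residence — not met.
(A) ≤ 5 units — holds.
(B) commercially zoned — not met.
(i): T AND F → false.
(A) no complaint in 18 mo. — met.
(B) closes by 8 p.m. — satisfied.
(C) no code violations — holds.
(ii): T AND T AND T → true.
(a): F OR T → true.
(i) age ≥ 21 — not satisfied.
(A) ≥50 ft from school — met.
(B) food handler cert. — satisfied.
(C) all abutters consent — holds.
(ii) = T AND T AND T = true.
So (b) is satisfied (F OR T).
So (2) is satisfied (T AND T).
(a) prior license ≥ 11 yr — fails.
(b) hardship waiver — met.
So (3) is not satisfied (F AND T).
Overall: F OR T OR F → true.

Yes — granted.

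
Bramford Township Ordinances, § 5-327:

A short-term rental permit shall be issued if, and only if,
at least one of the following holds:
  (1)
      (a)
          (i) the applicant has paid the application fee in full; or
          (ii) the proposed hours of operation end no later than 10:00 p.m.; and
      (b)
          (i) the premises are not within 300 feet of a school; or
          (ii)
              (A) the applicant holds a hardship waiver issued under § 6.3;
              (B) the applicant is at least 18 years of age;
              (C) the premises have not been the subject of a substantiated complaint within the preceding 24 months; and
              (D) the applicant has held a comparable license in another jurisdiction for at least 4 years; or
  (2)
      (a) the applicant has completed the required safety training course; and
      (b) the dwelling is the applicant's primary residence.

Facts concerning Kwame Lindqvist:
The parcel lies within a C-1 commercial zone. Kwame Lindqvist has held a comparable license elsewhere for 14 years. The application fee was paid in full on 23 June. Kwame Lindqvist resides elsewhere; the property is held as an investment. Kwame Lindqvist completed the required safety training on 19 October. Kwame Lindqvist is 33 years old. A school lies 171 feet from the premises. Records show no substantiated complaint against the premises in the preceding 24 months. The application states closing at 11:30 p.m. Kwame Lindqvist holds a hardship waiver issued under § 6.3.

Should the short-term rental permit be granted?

(i) fee paid — holds.
(ii) closes by 10 p.m. — fails.
(a): T OR F → true.
(i) ≥300 ft from school — not satisfied.
(A) hardship waiver — met.
(B) age ≥ 18 — met.
(C) no complaint in 24 mo. — holds.
(D) prior license ≥ 4 yr — holds.
So (ii) is satisfied (T AND T AND T AND T).
(b): F OR T → true.
(1) = T AND T = true.
(a) safety training — holds.
(b) primary residence — fails.
(2): T AND F → false.
Overall = T OR F = true.

Yes — granted.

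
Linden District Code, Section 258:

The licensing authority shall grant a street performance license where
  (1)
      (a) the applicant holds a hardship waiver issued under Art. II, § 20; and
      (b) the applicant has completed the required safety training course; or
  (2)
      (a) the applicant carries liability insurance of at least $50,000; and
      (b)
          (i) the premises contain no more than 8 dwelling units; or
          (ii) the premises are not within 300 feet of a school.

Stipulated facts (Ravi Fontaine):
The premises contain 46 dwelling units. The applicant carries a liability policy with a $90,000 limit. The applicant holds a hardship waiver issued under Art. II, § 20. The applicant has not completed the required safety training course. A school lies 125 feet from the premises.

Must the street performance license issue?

(a) hardship waiver — holds.
(b) safety training — fails.
So (1) is not satisfied (T AND F).
(a) insurance ≥ $50,000 — holds.
(i) ≤ 8 units — fails.
(ii) ≥300 ft from school — not met.
(b) = F OR F = false.
So (2) is not satisfied (T AND F).
Overall = F OR F = false.

No — denied.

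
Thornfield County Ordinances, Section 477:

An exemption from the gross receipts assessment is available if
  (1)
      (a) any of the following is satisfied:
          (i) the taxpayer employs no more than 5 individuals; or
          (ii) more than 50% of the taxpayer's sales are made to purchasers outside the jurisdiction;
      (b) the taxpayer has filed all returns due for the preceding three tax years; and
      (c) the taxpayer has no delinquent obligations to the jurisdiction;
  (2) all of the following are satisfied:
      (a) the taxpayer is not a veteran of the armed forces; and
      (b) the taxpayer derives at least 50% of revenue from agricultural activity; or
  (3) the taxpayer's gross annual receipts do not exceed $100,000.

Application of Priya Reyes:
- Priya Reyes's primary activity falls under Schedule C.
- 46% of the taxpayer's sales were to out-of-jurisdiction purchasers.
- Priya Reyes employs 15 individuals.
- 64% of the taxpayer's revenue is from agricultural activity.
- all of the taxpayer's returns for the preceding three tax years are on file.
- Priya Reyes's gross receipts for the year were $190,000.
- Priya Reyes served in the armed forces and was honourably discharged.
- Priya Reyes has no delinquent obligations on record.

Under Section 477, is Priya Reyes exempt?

No — not exempt.

(i) ≤ 5 employees — not met.
(ii) >50% out-of-jur. sales — fails.
So (a) is not satisfied (F OR F).
(b) returns current — met.
(c) no delinquency — met.
(1): F AND T AND T → false.
(a) not (veteran) — fails.
(b) ≥50% agricultural — satisfied.
(2): F AND T → false.
(3) receipts ≤ $100,000 — not met.
So Overall is not satisfied (F OR F OR F).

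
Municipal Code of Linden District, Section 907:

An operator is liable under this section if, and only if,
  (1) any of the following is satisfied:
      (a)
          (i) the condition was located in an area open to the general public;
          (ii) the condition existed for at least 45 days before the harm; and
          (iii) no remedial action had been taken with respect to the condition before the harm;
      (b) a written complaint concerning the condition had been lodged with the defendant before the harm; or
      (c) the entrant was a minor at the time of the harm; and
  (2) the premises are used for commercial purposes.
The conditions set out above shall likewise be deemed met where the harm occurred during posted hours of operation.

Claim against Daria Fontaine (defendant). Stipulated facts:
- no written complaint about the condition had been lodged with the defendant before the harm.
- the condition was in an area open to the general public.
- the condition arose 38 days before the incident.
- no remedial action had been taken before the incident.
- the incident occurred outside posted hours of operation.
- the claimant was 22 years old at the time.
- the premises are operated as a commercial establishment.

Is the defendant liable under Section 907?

No — not liable.

(i) public area — holds.
(ii) condition ≥45 days old — not satisfied.
(iii) no remedial action — met.
(a): T AND F AND T → false.
(b) complaint lodged — not satisfied.
(c) entrant a minor — not met.
(1): F OR F OR F → false.
(2) commercial use — met.
Overall: F AND T → false.
Exception (during posted hours) — not satisfied.
Result: main false OR exception false → false.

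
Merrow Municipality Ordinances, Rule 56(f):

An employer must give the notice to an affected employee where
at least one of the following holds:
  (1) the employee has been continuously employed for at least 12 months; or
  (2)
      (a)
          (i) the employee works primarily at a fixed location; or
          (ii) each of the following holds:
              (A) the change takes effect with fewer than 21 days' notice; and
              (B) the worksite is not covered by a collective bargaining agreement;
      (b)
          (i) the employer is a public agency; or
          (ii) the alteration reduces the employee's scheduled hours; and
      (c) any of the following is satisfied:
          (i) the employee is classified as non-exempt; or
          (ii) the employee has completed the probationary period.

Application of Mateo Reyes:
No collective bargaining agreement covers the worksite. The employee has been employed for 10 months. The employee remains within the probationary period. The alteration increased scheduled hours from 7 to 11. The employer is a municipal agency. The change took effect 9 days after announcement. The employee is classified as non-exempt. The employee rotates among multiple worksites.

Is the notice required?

Yes — required.

(1) tenure ≥ 12 mo. — fails.
(i) fixed location — fails.
(A) < 21 days' notice — holds.
(B) no CBA — holds.
(ii): T AND T → true.
So (a) is satisfied (F OR T).
(i) public agency — holds.
(ii) hours reduced — not satisfied.
(b) = T OR F = true.
(i) non-exempt — met.
(ii) past probation — fails.
(c): T OR F → true.
(2): T AND T AND T → true.
So Overall is satisfied (F OR T).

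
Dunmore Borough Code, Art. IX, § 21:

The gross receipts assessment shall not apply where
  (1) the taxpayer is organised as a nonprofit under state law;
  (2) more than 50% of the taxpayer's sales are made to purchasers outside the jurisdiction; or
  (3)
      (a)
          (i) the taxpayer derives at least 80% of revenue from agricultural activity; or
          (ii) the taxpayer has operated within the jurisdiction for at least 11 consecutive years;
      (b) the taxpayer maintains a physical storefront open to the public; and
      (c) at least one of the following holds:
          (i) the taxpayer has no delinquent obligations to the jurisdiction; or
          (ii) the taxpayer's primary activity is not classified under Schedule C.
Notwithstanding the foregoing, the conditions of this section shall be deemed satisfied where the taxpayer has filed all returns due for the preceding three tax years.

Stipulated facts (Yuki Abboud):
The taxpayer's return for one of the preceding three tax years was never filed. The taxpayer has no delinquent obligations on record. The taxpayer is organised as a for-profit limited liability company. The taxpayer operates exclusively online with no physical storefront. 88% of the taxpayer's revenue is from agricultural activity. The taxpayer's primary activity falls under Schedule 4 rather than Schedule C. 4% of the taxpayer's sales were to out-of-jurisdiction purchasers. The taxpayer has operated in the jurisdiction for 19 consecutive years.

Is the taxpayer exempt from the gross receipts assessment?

No — not exempt.

(1) nonprofit — fails.
(2) >50% out-of-jur. sales — not satisfied.
(i) ≥80% agricultural — met.
(ii) ≥ 11 yrs in jurisdiction — met.
(a) = T OR T = true.
(b) has storefront — not met.
(i) no delinquency — holds.
(ii) not (Schedule C activity) — satisfied.
(c) = T OR T = true.
(3) = T AND F AND T = false.
So Overall is not satisfied (F OR F OR F).
Exception (returns current) — not satisfied.
Result: main false OR exception false → false.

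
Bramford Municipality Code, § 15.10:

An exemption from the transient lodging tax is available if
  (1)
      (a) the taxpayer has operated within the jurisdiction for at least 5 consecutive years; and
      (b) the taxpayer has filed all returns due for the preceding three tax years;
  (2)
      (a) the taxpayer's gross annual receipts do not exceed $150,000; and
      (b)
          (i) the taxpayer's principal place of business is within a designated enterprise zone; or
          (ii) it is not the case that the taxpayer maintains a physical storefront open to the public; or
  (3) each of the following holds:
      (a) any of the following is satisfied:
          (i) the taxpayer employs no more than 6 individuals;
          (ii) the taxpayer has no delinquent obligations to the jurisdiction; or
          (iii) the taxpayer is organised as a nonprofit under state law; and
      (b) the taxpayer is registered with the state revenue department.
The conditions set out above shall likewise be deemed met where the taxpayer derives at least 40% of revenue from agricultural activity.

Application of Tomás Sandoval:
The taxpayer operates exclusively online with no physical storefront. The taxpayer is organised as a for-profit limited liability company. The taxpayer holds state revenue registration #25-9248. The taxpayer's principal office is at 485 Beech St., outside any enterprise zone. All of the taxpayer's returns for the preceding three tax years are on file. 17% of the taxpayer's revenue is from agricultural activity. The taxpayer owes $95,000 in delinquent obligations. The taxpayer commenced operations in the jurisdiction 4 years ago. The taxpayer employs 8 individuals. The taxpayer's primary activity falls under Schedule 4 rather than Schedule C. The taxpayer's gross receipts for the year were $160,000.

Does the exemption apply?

(a) ≥ 5 yrs in jurisdiction — fails.
(b) returns current — satisfied.
(1): F AND T → false.
(a) receipts ≤ $150,000 — not met.
(i) in enterprise zone — fails.
(ii) not (has storefront) — met.
(b): F OR T → true.
(2): F AND T → false.
(i) ≤ 6 employees — not satisfied.
(ii) no delinquency — fails.
(iii) nonprofit — not met.
(a) = F OR F OR F = false.
(b) state-registered — met.
(3): F AND T → false.
Overall: F OR F OR F → false.
Exception (≥40% agricultural) — not satisfied.
Result: main false OR exception false → false.

No — not exempt.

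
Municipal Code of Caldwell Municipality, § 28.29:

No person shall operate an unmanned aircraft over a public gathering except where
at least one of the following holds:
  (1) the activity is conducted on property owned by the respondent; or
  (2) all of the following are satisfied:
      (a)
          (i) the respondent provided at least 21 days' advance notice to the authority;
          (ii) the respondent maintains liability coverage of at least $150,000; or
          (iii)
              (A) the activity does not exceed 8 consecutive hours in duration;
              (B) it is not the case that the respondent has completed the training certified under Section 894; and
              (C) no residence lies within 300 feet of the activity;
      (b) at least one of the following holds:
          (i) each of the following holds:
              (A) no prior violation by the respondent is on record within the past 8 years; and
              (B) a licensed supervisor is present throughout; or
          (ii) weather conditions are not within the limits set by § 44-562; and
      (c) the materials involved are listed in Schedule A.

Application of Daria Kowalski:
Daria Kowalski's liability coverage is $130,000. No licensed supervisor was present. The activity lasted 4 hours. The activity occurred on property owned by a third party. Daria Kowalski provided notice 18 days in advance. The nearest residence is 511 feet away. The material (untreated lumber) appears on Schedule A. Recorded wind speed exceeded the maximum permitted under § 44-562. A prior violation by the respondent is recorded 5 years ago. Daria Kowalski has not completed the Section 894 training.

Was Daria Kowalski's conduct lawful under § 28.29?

Yes — lawful.

(1) own property — not satisfied.
(i) ≥21 days' notice — not satisfied.
(ii) coverage ≥ $150,000 — fails.
(A) ≤ 8 hrs duration — met.
(B) not (training certified) — satisfied.
(C) no residence in 300 ft — satisfied.
(iii): T AND T AND T → true.
(a) = F OR F OR T = true.
(A) no prior violation — fails.
(B) supervisor present — not met.
So (i) is not satisfied (F AND F).
(ii) not (weather ok) — satisfied.
(b) = F OR T = true.
(c) Schedule A material — holds.
So (2) is satisfied (T AND T AND T).
So Overall is satisfied (F OR T).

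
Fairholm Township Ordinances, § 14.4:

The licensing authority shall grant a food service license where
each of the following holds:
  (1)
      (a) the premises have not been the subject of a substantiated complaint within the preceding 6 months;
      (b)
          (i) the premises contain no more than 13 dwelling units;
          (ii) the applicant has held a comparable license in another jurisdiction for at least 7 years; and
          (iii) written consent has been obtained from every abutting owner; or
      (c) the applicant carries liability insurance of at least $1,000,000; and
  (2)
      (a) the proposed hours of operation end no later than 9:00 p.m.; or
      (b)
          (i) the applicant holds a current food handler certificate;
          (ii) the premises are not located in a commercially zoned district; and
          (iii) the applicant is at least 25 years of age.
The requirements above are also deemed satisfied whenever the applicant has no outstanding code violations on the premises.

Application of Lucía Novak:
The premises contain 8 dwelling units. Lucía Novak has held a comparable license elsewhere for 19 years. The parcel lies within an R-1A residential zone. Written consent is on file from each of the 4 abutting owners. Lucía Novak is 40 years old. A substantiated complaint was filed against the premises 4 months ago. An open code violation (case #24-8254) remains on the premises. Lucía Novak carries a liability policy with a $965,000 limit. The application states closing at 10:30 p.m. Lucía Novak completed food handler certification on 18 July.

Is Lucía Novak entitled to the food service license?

(a) no complaint in 6 mo. — not met.
(i) ≤ 13 units — holds.
(ii) prior license ≥ 7 yr — holds.
(iii) all abutters consent — holds.
(b) = T AND T AND T = true.
(c) insurance ≥ $1,000,000 — not satisfied.
(1): F OR T OR F → true.
(a) closes by 9 p.m. — not met.
(i) food handler cert. — satisfied.
(ii) not (commercially zoned) — holds.
(iii) age ≥ 25 — holds.
So (b) is satisfied (T AND T AND T).
(2): F OR T → true.
Overall: T AND T → true.
Exception (no code violations) — not satisfied.
Result: main true OR exception false → true.

Yes — granted.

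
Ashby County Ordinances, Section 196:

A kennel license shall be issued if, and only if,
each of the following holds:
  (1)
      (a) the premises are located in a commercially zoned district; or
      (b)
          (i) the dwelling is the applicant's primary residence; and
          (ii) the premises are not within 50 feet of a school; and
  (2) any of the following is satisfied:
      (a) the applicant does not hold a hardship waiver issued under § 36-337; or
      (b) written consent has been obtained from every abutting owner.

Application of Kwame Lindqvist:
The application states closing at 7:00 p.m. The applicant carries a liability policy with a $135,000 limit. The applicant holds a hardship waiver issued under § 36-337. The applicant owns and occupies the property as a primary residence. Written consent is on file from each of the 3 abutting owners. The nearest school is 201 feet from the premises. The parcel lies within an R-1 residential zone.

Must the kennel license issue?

Yes — granted.

(a) commercially zoned — not satisfied.
(i) primary residence — met.
(ii) ≥50 ft from school — met.
(b): T AND T → true.
So (1) is satisfied (F OR T).
(a) not (hardship waiver) — not met.
(b) all abutters consent — holds.
(2): F OR T → true.
Overall = T AND T = true.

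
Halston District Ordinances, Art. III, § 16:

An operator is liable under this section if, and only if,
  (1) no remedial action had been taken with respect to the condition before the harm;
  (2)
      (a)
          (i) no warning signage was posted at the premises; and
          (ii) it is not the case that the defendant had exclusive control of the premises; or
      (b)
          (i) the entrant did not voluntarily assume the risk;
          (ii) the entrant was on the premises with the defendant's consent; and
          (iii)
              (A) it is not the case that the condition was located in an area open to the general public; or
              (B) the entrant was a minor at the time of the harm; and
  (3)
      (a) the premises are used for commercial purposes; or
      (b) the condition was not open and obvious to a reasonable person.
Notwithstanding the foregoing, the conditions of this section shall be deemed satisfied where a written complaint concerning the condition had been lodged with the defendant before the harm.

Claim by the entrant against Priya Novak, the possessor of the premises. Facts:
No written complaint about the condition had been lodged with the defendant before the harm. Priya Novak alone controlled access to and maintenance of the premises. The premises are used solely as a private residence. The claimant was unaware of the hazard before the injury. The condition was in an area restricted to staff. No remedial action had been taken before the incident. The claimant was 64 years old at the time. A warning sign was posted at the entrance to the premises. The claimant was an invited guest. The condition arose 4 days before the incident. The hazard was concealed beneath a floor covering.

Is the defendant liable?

Yes — liable.

(1) no remedial action — met.
(i) no signage posted — not satisfied.
(ii) not (exclusive control) — not met.
(a): F AND F → false.
(i) no assumed risk — satisfied.
(ii) consent to enter — satisfied.
(A) not (public area) — met.
(B) entrant a minor — not satisfied.
(iii): T OR F → true.
So (b) is satisfied (T AND T AND T).
(2): F OR T → true.
(a) commercial use — not satisfied.
(b) not open/obvious — satisfied.
(3) = F OR T = true.
Overall: T AND T AND T → true.
Exception (complaint lodged) — not satisfied.
Result: main true OR exception false → true.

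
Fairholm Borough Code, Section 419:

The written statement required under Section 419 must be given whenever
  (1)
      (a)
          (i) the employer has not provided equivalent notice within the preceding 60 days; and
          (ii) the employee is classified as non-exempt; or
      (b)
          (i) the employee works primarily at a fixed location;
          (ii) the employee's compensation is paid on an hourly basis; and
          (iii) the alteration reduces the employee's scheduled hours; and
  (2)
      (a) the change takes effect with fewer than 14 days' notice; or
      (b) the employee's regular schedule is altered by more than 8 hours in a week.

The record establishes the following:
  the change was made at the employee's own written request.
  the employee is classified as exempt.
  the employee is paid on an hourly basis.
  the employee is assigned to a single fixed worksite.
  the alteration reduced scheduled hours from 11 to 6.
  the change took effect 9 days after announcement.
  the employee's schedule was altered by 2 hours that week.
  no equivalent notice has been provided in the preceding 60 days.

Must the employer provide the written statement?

Yes — required.

(i) no recent notice — satisfied.
(ii) non-exempt — not met.
(a) = T AND F = false.
(i) fixed location — met.
(ii) hourly-paid — satisfied.
(iii) hours reduced — satisfied.
(b) = T AND T AND T = true.
So (1) is satisfied (F OR T).
(a) < 14 days' notice — satisfied.
(b) schedule shift > 8h — not satisfied.
So (2) is satisfied (T OR F).
So Overall is satisfied (T AND T).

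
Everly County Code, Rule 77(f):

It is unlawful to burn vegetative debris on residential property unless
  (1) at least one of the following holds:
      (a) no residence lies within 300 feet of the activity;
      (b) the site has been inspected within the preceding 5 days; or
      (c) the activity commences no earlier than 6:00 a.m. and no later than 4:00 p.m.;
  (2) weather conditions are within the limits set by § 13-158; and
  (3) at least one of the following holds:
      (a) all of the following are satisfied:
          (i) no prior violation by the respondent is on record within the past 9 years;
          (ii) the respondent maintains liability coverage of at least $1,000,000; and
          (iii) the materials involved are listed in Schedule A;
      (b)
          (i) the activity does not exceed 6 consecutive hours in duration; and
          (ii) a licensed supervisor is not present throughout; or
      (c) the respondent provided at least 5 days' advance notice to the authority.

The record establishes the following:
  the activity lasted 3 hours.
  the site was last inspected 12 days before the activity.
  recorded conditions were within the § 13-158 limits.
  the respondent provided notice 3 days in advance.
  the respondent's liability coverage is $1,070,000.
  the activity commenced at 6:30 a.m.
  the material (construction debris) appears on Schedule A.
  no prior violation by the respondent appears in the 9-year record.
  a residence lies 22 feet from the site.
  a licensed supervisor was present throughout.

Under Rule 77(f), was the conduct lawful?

(a) no residence in 300 ft — not met.
(b) site inspected — not satisfied.
(c) start within hours — holds.
(1): F OR F OR T → true.
(2) weather ok — met.
(i) no prior violation — met.
(ii) coverage ≥ $1,000,000 — holds.
(iii) Schedule A material — satisfied.
(a): T AND T AND T → true.
(i) ≤ 6 hrs duration — satisfied.
(ii) not (supervisor present) — fails.
So (b) is not satisfied (T AND F).
(c) ≥5 days' notice — not met.
(3): T OR F OR F → true.
So Overall is satisfied (T AND T AND T).

Yes — lawful.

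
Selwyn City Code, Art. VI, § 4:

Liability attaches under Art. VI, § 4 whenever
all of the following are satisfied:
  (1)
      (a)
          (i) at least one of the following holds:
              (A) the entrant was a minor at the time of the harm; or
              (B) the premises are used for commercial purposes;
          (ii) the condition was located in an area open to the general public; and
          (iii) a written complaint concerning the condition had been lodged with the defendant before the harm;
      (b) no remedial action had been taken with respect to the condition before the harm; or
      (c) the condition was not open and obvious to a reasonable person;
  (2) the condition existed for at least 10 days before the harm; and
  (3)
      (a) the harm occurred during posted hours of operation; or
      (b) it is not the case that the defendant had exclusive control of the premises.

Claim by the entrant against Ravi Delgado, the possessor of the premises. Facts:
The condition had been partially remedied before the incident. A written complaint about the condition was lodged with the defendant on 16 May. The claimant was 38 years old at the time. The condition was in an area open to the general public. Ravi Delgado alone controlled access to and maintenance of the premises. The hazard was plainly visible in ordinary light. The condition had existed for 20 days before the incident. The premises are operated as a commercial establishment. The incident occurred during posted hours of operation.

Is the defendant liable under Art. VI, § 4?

(A) entrant a minor — not satisfied.
(B) commercial use — satisfied.
(i) = F OR T = true.
(ii) public area — met.
(iii) complaint lodged — met.
So (a) is satisfied (T AND T AND T).
(b) no remedial action — not met.
(c) not open/obvious — not satisfied.
(1): T OR F OR F → true.
(2) condition ≥10 days old — satisfied.
(a) during posted hours — holds.
(b) not (exclusive control) — fails.
So (3) is satisfied (T OR F).
Overall: T AND T AND T → true.

Yes — liable.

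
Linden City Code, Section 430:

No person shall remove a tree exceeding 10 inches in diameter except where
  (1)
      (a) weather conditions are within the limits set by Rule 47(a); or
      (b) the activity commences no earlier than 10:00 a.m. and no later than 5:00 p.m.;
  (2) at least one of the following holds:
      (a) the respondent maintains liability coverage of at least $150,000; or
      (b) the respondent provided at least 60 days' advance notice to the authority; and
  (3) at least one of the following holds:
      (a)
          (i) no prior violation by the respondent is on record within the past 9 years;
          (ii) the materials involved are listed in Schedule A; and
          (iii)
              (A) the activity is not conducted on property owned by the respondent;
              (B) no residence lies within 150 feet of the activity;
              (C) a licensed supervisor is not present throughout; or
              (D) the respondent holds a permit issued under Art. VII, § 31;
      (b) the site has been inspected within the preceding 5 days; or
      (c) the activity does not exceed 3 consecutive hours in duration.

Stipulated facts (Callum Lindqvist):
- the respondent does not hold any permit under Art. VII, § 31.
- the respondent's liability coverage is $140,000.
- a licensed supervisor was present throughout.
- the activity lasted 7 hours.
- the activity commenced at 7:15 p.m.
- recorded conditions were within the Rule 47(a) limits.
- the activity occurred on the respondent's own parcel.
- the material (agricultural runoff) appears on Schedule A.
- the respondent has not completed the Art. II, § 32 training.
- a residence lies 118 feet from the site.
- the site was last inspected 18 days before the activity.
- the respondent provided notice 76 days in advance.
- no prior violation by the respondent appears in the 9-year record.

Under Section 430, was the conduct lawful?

No — unlawful.

(a) weather ok — satisfied.
(b) start within hours — not satisfied.
(1) = T OR F = true.
(a) coverage ≥ $150,000 — not satisfied.
(b) ≥60 days' notice — satisfied.
So (2) is satisfied (F OR T).
(i) no prior violation — satisfied.
(ii) Schedule A material — met.
(A) not (own property) — not met.
(B) no residence in 150 ft — not met.
(C) not (supervisor present) — fails.
(D) holds permit — fails.
(iii): F OR F OR F OR F → false.
So (a) is not satisfied (T AND T AND F).
(b) site inspected — not satisfied.
(c) ≤ 3 hrs duration — fails.
So (3) is not satisfied (F OR F OR F).
Overall = T AND T AND F = false.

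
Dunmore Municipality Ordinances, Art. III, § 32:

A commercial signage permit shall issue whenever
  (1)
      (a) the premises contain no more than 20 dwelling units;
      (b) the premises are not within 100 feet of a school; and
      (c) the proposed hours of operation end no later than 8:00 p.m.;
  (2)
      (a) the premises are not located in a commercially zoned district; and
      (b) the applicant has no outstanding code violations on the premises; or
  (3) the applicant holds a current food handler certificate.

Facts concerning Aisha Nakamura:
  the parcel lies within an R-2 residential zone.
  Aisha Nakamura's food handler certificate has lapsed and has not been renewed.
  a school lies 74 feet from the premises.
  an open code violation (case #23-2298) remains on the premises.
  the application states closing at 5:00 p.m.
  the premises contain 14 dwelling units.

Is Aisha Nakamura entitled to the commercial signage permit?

(a) ≤ 20 units — met.
(b) ≥100 ft from school — not met.
(c) closes by 8 p.m. — holds.
(1): T AND F AND T → false.
(a) not (commercially zoned) — satisfied.
(b) no code violations — not met.
(2): T AND F → false.
(3) food handler cert. — not satisfied.
Overall: F OR F OR F → false.

No — denied.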